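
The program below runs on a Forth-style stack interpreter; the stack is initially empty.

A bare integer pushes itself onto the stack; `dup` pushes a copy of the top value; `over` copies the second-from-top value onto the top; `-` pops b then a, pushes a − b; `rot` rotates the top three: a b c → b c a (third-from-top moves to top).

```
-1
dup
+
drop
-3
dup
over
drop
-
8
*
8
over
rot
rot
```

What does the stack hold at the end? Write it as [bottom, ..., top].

[0, 0, 8]

-1   : -1
dup  : -1 -1
+    : -2
drop : (empty)
-3   : -3
dup  : -3 -3
over : -3 -3 -3
drop : -3 -3
-    : 0
8    : 0 8
*    : 0
8    : 0 8
over : 0 8 0
rot  : 8 0 0
rot  : 0 0 8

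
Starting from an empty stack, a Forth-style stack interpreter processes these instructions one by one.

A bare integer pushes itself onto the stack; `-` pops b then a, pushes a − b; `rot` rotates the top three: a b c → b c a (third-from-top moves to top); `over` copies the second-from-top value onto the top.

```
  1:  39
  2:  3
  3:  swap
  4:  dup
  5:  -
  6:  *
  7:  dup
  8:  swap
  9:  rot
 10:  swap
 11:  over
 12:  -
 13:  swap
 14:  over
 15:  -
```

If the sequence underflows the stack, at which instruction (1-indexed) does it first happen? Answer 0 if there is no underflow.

39   -> [39]
3    -> [39, 3]
swap -> [3, 39]
dup  -> [3, 39, 39]
-    -> [3, 0]
*    -> [0]
dup  -> [0, 0]
swap -> [0, 0]
rot  — needs 3 operands, stack has 2 → underflow

9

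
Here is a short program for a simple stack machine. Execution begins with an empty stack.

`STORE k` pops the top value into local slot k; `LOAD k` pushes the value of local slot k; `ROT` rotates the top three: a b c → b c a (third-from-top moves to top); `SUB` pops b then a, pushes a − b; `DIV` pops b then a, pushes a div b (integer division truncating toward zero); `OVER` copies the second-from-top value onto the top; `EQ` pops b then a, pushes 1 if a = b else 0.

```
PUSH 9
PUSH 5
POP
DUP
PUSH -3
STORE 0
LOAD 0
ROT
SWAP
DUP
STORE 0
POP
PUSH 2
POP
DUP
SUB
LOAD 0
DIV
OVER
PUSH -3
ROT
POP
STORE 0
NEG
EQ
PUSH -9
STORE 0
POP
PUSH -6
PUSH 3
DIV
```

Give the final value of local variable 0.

-9

PUSH 9  : [9]
PUSH 5  : [9, 5]
POP     : [9]
DUP     : [9, 9]
PUSH -3 : [9, 9, -3]
STORE 0 : [9, 9]
LOAD 0  : [9, 9, -3]
ROT     : [9, -3, 9]
SWAP    : [9, 9, -3]
DUP     : [9, 9, -3, -3]
STORE 0 : [9, 9, -3]
POP     : [9, 9]
PUSH 2  : [9, 9, 2]
POP     : [9, 9]
DUP     : [9, 9, 9]
SUB     : [9, 0]
LOAD 0  : [9, 0, -3]
DIV     : [9, 0]
OVER    : [9, 0, 9]
PUSH -3 : [9, 0, 9, -3]
ROT     : [9, 9, -3, 0]
POP     : [9, 9, -3]
STORE 0 : [9, 9]
NEG     : [9, -9]
EQ      : [0]
PUSH -9 : [0, -9]
STORE 0 : [0]
POP     : []
PUSH -6 : [-6]
PUSH 3  : [-6, 3]
DIV     : [-2]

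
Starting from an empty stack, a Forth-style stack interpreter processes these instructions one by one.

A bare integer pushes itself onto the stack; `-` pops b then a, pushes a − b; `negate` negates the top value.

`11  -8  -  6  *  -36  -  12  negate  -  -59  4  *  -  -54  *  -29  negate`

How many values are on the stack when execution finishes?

2

11     : [11]
-8     : [11, -8]
-      : [19]
6      : [19, 6]
*      : [114]
-36    : [114, -36]
-      : [150]
12     : [150, 12]
negate : [150, -12]
-      : [162]
-59    : [162, -59]
4      : [162, -59, 4]
*      : [162, -236]
-      : [398]
-54    : [398, -54]
*      : [-21492]
-29    : [-21492, -29]
negate : [-21492, 29]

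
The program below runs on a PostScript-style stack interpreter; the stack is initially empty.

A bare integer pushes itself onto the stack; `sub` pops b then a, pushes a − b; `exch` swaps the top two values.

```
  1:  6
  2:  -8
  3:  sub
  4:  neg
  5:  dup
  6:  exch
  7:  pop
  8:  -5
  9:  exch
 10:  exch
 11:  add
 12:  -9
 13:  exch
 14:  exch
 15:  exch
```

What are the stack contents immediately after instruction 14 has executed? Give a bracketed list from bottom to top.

6    : 6
-8   : 6 -8
sub  : 14
neg  : -14
dup  : -14 -14
exch : -14 -14
pop  : -14
-5   : -14 -5
exch : -5 -14
exch : -14 -5
add  : -19
-9   : -19 -9
exch : -9 -19
exch : -19 -9

[-19, -9]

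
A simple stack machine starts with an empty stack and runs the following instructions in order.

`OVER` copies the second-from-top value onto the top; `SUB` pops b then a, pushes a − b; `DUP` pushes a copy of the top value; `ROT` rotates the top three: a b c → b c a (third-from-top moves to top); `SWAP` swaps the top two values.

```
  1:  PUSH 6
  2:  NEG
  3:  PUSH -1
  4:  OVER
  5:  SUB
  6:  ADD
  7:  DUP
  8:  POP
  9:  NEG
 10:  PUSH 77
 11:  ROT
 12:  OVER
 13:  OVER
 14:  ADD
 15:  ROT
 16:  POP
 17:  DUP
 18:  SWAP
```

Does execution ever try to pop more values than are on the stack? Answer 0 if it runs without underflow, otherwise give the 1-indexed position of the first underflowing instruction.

PUSH 6   6
NEG      -6
PUSH -1  -6 -1
OVER     -6 -1 -6
SUB      -6 5
ADD      -1
DUP      -1 -1
POP      -1
NEG      1
PUSH 77  1 77
ROT  — needs 3 operands, stack has 2 → underflow

11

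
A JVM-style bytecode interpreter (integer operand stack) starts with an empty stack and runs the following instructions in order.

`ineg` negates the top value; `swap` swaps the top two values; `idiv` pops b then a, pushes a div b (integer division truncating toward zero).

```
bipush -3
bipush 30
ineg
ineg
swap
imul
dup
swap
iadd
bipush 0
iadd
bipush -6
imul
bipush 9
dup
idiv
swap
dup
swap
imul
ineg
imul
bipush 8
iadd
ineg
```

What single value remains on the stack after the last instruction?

bipush -3 → [-3]
bipush 30 → [-3, 30]
ineg      → [-3, -30]
ineg      → [-3, 30]
swap      → [30, -3]
imul      → [-90]
dup       → [-90, -90]
swap      → [-90, -90]
iadd      → [-180]
bipush 0  → [-180, 0]
iadd      → [-180]
bipush -6 → [-180, -6]
imul      → [1080]
bipush 9  → [1080, 9]
dup       → [1080, 9, 9]
idiv      → [1080, 1]
swap      → [1, 1080]
dup       → [1, 1080, 1080]
swap      → [1, 1080, 1080]
imul      → [1, 1166400]
ineg      → [1, -1166400]
imul      → [-1166400]
bipush 8  → [-1166400, 8]
iadd      → [-1166392]
ineg      → [1166392]

1166392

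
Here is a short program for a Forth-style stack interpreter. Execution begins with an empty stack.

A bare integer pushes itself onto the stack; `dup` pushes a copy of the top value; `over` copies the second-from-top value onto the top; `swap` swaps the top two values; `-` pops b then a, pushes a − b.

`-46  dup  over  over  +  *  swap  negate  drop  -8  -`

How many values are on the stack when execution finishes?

1

-46    -> [-46]
dup    -> [-46, -46]
over   -> [-46, -46, -46]
over   -> [-46, -46, -46, -46]
+      -> [-46, -46, -92]
*      -> [-46, 4232]
swap   -> [4232, -46]
negate -> [4232, 46]
drop   -> [4232]
-8     -> [4232, -8]
-      -> [4240]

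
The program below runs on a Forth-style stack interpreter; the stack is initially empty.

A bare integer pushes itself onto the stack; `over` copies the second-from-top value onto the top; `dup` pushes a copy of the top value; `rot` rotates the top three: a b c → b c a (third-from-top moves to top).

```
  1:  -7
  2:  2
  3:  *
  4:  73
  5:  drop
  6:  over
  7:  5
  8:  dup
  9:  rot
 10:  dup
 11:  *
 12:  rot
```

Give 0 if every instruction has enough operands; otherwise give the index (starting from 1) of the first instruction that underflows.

-7   -> [-7]
2    -> [-7, 2]
*    -> [-14]
73   -> [-14, 73]
drop -> [-14]
over  — needs 2 operands, stack has 1 → underflow

6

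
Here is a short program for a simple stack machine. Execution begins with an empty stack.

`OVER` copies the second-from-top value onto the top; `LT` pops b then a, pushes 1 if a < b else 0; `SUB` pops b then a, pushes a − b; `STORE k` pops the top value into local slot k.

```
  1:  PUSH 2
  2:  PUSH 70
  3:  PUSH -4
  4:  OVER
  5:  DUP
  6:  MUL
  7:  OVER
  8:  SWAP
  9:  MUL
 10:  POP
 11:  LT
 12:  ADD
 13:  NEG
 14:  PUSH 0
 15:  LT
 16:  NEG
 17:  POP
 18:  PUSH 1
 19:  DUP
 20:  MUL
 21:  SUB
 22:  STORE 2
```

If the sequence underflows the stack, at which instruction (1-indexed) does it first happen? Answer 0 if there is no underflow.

21

PUSH 2  : [2]
PUSH 70 : [2, 70]
PUSH -4 : [2, 70, -4]
OVER    : [2, 70, -4, 70]
DUP     : [2, 70, -4, 70, 70]
MUL     : [2, 70, -4, 4900]
OVER    : [2, 70, -4, 4900, -4]
SWAP    : [2, 70, -4, -4, 4900]
MUL     : [2, 70, -4, -19600]
POP     : [2, 70, -4]
LT      : [2, 0]
ADD     : [2]
NEG     : [-2]
PUSH 0  : [-2, 0]
LT      : [1]
NEG     : [-1]
POP     : []
PUSH 1  : [1]
DUP     : [1, 1]
MUL     : [1]
SUB  — needs 2 operands, stack has 1 → underflow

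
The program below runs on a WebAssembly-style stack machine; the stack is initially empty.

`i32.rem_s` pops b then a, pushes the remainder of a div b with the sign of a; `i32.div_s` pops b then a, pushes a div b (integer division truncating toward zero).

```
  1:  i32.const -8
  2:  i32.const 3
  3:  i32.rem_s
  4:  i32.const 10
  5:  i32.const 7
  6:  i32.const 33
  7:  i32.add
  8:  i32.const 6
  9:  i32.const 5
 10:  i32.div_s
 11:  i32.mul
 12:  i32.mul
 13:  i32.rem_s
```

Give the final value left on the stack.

i32.const -8  -8
i32.const 3   -8 3
i32.rem_s     -2
i32.const 10  -2 10
i32.const 7   -2 10 7
i32.const 33  -2 10 7 33
i32.add       -2 10 40
i32.const 6   -2 10 40 6
i32.const 5   -2 10 40 6 5
i32.div_s     -2 10 40 1
i32.mul       -2 10 40
i32.mul       -2 400
i32.rem_s     -2

-2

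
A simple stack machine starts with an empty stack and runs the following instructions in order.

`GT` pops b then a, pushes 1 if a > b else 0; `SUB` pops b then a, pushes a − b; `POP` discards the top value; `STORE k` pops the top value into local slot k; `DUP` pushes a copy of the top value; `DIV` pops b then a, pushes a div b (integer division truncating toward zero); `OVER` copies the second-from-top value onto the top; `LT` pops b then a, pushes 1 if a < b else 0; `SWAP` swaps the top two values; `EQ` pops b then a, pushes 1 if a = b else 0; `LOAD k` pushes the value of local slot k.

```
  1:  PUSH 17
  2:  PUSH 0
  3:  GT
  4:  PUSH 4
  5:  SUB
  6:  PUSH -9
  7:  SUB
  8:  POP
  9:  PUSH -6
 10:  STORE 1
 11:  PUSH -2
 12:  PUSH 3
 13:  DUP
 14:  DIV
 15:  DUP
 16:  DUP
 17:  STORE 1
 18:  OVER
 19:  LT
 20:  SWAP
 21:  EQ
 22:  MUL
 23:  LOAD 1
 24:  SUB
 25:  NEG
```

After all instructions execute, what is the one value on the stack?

1

PUSH 17 -> 17
PUSH 0  -> 17 0
GT      -> 1
PUSH 4  -> 1 4
SUB     -> -3
PUSH -9 -> -3 -9
SUB     -> 6
POP     -> (empty)
PUSH -6 -> -6
STORE 1 -> (empty)
PUSH -2 -> -2
PUSH 3  -> -2 3
DUP     -> -2 3 3
DIV     -> -2 1
DUP     -> -2 1 1
DUP     -> -2 1 1 1
STORE 1 -> -2 1 1
OVER    -> -2 1 1 1
LT      -> -2 1 0
SWAP    -> -2 0 1
EQ      -> -2 0
MUL     -> 0
LOAD 1  -> 0 1
SUB     -> -1
NEG     -> 1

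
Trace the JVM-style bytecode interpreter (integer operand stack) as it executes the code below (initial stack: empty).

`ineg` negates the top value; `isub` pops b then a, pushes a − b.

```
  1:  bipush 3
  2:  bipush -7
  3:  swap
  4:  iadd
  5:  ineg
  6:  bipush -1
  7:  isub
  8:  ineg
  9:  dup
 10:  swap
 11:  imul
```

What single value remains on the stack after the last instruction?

bipush 3   3
bipush -7  3 -7
swap       -7 3
iadd       -4
ineg       4
bipush -1  4 -1
isub       5
ineg       -5
dup        -5 -5
swap       -5 -5
imul       25

25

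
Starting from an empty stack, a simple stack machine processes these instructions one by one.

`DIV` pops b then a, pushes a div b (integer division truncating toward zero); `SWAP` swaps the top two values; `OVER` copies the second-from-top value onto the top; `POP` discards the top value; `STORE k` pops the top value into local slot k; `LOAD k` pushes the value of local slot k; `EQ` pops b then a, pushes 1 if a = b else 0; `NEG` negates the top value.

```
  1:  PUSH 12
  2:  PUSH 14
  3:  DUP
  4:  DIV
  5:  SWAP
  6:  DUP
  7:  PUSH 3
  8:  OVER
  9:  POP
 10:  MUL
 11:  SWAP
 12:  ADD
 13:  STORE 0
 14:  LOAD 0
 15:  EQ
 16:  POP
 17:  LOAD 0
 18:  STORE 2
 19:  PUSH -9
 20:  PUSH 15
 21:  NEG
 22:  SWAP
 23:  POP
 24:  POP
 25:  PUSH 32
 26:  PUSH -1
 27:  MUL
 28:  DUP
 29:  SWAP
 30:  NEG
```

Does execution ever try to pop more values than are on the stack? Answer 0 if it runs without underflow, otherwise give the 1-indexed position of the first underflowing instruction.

0

PUSH 12  [12]
PUSH 14  [12, 14]
DUP      [12, 14, 14]
DIV      [12, 1]
SWAP     [1, 12]
DUP      [1, 12, 12]
PUSH 3   [1, 12, 12, 3]
OVER     [1, 12, 12, 3, 12]
POP      [1, 12, 12, 3]
MUL      [1, 12, 36]
SWAP     [1, 36, 12]
ADD      [1, 48]
STORE 0  [1]
LOAD 0   [1, 48]
EQ       [0]
POP      []
LOAD 0   [48]
STORE 2  []
PUSH -9  [-9]
PUSH 15  [-9, 15]
NEG      [-9, -15]
SWAP     [-15, -9]
POP      [-15]
POP      []
PUSH 32  [32]
PUSH -1  [32, -1]
MUL      [-32]
DUP      [-32, -32]
SWAP     [-32, -32]
NEG      [-32, 32]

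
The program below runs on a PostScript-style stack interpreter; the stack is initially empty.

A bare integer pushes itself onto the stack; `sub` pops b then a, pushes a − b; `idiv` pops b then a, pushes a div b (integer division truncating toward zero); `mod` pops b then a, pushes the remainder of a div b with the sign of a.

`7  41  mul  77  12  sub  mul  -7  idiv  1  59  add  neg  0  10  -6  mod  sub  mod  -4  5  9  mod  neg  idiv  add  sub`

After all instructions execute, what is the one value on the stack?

-2665

7    → [7]
41   → [7, 41]
mul  → [287]
77   → [287, 77]
12   → [287, 77, 12]
sub  → [287, 65]
mul  → [18655]
-7   → [18655, -7]
idiv → [-2665]
1    → [-2665, 1]
59   → [-2665, 1, 59]
add  → [-2665, 60]
neg  → [-2665, -60]
0    → [-2665, -60, 0]
10   → [-2665, -60, 0, 10]
-6   → [-2665, -60, 0, 10, -6]
mod  → [-2665, -60, 0, 4]
sub  → [-2665, -60, -4]
mod  → [-2665, 0]
-4   → [-2665, 0, -4]
5    → [-2665, 0, -4, 5]
9    → [-2665, 0, -4, 5, 9]
mod  → [-2665, 0, -4, 5]
neg  → [-2665, 0, -4, -5]
idiv → [-2665, 0, 0]
add  → [-2665, 0]
sub  → [-2665]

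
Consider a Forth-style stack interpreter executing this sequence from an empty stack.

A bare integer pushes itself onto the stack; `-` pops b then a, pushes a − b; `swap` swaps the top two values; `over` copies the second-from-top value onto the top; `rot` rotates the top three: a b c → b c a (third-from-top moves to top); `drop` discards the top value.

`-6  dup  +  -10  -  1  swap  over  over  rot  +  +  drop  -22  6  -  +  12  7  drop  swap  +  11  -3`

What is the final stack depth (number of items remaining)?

-6   → [-6]
dup  → [-6, -6]
+    → [-12]
-10  → [-12, -10]
-    → [-2]
1    → [-2, 1]
swap → [1, -2]
over → [1, -2, 1]
over → [1, -2, 1, -2]
rot  → [1, 1, -2, -2]
+    → [1, 1, -4]
+    → [1, -3]
drop → [1]
-22  → [1, -22]
6    → [1, -22, 6]
-    → [1, -28]
+    → [-27]
12   → [-27, 12]
7    → [-27, 12, 7]
drop → [-27, 12]
swap → [12, -27]
+    → [-15]
11   → [-15, 11]
-3   → [-15, 11, -3]

3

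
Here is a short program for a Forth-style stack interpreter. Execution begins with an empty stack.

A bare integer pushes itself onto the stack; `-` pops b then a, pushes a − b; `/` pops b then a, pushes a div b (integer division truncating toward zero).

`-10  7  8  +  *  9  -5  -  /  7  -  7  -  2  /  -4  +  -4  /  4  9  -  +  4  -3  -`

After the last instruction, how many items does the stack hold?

-10 -> -10
7   -> -10 7
8   -> -10 7 8
+   -> -10 15
*   -> -150
9   -> -150 9
-5  -> -150 9 -5
-   -> -150 14
/   -> -10
7   -> -10 7
-   -> -17
7   -> -17 7
-   -> -24
2   -> -24 2
/   -> -12
-4  -> -12 -4
+   -> -16
-4  -> -16 -4
/   -> 4
4   -> 4 4
9   -> 4 4 9
-   -> 4 -5
+   -> -1
4   -> -1 4
-3  -> -1 4 -3
-   -> -1 7

2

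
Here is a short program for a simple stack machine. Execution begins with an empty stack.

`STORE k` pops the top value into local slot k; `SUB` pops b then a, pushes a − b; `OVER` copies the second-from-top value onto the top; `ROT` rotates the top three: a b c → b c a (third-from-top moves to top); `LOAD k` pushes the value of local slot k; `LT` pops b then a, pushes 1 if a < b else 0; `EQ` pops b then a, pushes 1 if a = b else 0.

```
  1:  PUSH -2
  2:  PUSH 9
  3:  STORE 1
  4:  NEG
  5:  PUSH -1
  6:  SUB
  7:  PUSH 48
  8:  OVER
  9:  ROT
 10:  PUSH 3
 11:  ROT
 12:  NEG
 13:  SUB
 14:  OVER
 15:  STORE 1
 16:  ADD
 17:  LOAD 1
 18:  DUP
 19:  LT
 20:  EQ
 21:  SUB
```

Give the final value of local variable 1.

PUSH -2 : [-2]
PUSH 9  : [-2, 9]
STORE 1 : [-2]
NEG     : [2]
PUSH -1 : [2, -1]
SUB     : [3]
PUSH 48 : [3, 48]
OVER    : [3, 48, 3]
ROT     : [48, 3, 3]
PUSH 3  : [48, 3, 3, 3]
ROT     : [48, 3, 3, 3]
NEG     : [48, 3, 3, -3]
SUB     : [48, 3, 6]
OVER    : [48, 3, 6, 3]
STORE 1 : [48, 3, 6]
ADD     : [48, 9]
LOAD 1  : [48, 9, 3]
DUP     : [48, 9, 3, 3]
LT      : [48, 9, 0]
EQ      : [48, 0]
SUB     : [48]

3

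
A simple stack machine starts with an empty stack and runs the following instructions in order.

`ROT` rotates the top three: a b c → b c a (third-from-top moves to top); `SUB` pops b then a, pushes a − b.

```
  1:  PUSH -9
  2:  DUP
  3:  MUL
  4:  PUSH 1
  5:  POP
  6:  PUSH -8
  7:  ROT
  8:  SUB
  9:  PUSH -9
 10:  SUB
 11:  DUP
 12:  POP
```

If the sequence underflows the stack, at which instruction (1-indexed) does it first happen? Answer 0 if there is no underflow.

7

PUSH -9 : -9
DUP     : -9 -9
MUL     : 81
PUSH 1  : 81 1
POP     : 81
PUSH -8 : 81 -8
ROT  — needs 3 operands, stack has 2 → underflow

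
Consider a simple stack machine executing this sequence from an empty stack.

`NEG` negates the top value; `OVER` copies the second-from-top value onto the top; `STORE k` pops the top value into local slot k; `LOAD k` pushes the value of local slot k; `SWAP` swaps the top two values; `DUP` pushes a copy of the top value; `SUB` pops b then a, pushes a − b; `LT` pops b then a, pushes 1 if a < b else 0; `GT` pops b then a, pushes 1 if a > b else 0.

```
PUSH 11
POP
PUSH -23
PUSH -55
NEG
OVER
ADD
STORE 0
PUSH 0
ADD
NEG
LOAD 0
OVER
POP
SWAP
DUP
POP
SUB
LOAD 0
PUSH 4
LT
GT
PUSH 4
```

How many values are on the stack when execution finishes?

2

PUSH 11  : 11
POP      : (empty)
PUSH -23 : -23
PUSH -55 : -23 -55
NEG      : -23 55
OVER     : -23 55 -23
ADD      : -23 32
STORE 0  : -23
PUSH 0   : -23 0
ADD      : -23
NEG      : 23
LOAD 0   : 23 32
OVER     : 23 32 23
POP      : 23 32
SWAP     : 32 23
DUP      : 32 23 23
POP      : 32 23
SUB      : 9
LOAD 0   : 9 32
PUSH 4   : 9 32 4
LT       : 9 0
GT       : 1
PUSH 4   : 1 4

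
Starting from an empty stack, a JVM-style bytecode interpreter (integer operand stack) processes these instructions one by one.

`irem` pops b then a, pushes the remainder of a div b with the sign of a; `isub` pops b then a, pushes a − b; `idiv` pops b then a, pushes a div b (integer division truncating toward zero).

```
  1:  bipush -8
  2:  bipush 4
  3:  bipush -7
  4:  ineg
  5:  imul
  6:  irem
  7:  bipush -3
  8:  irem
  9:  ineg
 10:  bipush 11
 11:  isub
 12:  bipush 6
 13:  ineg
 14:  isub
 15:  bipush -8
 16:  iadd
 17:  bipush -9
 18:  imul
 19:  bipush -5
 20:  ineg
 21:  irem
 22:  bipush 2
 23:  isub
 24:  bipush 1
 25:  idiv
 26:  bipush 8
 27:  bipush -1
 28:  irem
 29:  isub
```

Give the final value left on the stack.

bipush -8 → -8
bipush 4  → -8 4
bipush -7 → -8 4 -7
ineg      → -8 4 7
imul      → -8 28
irem      → -8
bipush -3 → -8 -3
irem      → -2
ineg      → 2
bipush 11 → 2 11
isub      → -9
bipush 6  → -9 6
ineg      → -9 -6
isub      → -3
bipush -8 → -3 -8
iadd      → -11
bipush -9 → -11 -9
imul      → 99
bipush -5 → 99 -5
ineg      → 99 5
irem      → 4
bipush 2  → 4 2
isub      → 2
bipush 1  → 2 1
idiv      → 2
bipush 8  → 2 8
bipush -1 → 2 8 -1
irem      → 2 0
isub      → 2

2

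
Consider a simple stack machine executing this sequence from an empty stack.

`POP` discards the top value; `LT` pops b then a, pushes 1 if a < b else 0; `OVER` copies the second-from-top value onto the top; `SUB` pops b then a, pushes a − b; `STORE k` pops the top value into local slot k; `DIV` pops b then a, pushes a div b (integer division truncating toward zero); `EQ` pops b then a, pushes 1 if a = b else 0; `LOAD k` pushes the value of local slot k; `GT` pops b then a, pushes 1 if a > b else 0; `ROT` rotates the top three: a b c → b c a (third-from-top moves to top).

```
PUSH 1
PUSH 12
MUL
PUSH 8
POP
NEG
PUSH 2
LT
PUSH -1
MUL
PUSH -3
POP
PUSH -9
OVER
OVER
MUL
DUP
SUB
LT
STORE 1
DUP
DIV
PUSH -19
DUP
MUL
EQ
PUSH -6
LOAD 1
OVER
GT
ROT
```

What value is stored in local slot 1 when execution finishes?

1

PUSH 1   → 1
PUSH 12  → 1 12
MUL      → 12
PUSH 8   → 12 8
POP      → 12
NEG      → -12
PUSH 2   → -12 2
LT       → 1
PUSH -1  → 1 -1
MUL      → -1
PUSH -3  → -1 -3
POP      → -1
PUSH -9  → -1 -9
OVER     → -1 -9 -1
OVER     → -1 -9 -1 -9
MUL      → -1 -9 9
DUP      → -1 -9 9 9
SUB      → -1 -9 0
LT       → -1 1
STORE 1  → -1
DUP      → -1 -1
DIV      → 1
PUSH -19 → 1 -19
DUP      → 1 -19 -19
MUL      → 1 361
EQ       → 0
PUSH -6  → 0 -6
LOAD 1   → 0 -6 1
OVER     → 0 -6 1 -6
GT       → 0 -6 1
ROT      → -6 1 0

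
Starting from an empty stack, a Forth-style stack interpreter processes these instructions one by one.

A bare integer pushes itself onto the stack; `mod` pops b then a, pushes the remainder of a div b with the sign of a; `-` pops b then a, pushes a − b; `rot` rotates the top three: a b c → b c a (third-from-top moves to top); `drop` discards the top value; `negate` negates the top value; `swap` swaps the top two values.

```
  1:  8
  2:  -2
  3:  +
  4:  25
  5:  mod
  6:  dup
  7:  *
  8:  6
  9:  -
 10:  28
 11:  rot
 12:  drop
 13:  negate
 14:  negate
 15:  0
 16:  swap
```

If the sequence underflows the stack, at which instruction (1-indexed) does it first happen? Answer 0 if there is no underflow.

8   -> 8
-2  -> 8 -2
+   -> 6
25  -> 6 25
mod -> 6
dup -> 6 6
*   -> 36
6   -> 36 6
-   -> 30
28  -> 30 28
rot  — needs 3 operands, stack has 2 → underflow

11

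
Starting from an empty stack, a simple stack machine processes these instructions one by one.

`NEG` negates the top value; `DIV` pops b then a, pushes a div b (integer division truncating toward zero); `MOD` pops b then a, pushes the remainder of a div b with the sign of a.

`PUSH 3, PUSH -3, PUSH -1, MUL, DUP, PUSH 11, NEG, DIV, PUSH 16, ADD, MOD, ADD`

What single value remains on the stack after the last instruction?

PUSH 3   [3]
PUSH -3  [3, -3]
PUSH -1  [3, -3, -1]
MUL      [3, 3]
DUP      [3, 3, 3]
PUSH 11  [3, 3, 3, 11]
NEG      [3, 3, 3, -11]
DIV      [3, 3, 0]
PUSH 16  [3, 3, 0, 16]
ADD      [3, 3, 16]
MOD      [3, 3]
ADD      [6]

6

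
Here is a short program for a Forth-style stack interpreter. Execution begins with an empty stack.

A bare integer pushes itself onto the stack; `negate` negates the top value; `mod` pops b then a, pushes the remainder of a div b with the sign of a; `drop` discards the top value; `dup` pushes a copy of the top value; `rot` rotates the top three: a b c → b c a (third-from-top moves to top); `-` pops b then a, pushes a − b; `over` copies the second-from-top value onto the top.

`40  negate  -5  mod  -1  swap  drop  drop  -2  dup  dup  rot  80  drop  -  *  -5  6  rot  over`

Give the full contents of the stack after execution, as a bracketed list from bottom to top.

40     → [40]
negate → [-40]
-5     → [-40, -5]
mod    → [0]
-1     → [0, -1]
swap   → [-1, 0]
drop   → [-1]
drop   → []
-2     → [-2]
dup    → [-2, -2]
dup    → [-2, -2, -2]
rot    → [-2, -2, -2]
80     → [-2, -2, -2, 80]
drop   → [-2, -2, -2]
-      → [-2, 0]
*      → [0]
-5     → [0, -5]
6      → [0, -5, 6]
rot    → [-5, 6, 0]
over   → [-5, 6, 0, 6]

[-5, 6, 0, 6]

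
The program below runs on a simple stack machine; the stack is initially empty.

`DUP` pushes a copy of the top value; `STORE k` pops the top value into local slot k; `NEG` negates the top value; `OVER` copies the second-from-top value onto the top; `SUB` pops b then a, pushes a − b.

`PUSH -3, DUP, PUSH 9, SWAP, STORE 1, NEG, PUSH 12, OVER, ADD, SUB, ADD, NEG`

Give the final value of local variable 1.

-3

PUSH -3 : -3
DUP     : -3 -3
PUSH 9  : -3 -3 9
SWAP    : -3 9 -3
STORE 1 : -3 9
NEG     : -3 -9
PUSH 12 : -3 -9 12
OVER    : -3 -9 12 -9
ADD     : -3 -9 3
SUB     : -3 -12
ADD     : -15
NEG     : 15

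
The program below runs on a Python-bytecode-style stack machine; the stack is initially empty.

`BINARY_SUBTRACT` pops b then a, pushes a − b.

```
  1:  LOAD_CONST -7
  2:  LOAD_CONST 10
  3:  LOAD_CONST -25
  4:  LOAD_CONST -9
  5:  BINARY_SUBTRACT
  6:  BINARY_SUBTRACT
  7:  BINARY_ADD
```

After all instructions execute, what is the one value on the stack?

LOAD_CONST -7   : -7
LOAD_CONST 10   : -7 10
LOAD_CONST -25  : -7 10 -25
LOAD_CONST -9   : -7 10 -25 -9
BINARY_SUBTRACT : -7 10 -16
BINARY_SUBTRACT : -7 26
BINARY_ADD      : 19

19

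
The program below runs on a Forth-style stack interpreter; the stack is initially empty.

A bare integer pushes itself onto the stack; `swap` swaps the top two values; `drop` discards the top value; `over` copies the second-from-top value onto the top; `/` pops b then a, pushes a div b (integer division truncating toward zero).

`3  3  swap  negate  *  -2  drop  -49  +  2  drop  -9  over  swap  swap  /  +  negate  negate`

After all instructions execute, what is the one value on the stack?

-58

3       [3]
3       [3, 3]
swap    [3, 3]
negate  [3, -3]
*       [-9]
-2      [-9, -2]
drop    [-9]
-49     [-9, -49]
+       [-58]
2       [-58, 2]
drop    [-58]
-9      [-58, -9]
over    [-58, -9, -58]
swap    [-58, -58, -9]
swap    [-58, -9, -58]
/       [-58, 0]
+       [-58]
negate  [58]
negate  [-58]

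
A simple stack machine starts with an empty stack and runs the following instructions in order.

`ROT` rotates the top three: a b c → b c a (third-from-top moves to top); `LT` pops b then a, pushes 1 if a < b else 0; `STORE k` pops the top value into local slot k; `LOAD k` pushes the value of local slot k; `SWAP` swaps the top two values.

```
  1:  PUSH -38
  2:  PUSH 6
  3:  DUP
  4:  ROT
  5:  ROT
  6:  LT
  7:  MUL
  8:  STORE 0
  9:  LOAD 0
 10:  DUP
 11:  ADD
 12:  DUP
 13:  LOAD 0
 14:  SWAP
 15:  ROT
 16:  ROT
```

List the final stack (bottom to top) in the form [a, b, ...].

PUSH -38 → -38
PUSH 6   → -38 6
DUP      → -38 6 6
ROT      → 6 6 -38
ROT      → 6 -38 6
LT       → 6 1
MUL      → 6
STORE 0  → (empty)
LOAD 0   → 6
DUP      → 6 6
ADD      → 12
DUP      → 12 12
LOAD 0   → 12 12 6
SWAP     → 12 6 12
ROT      → 6 12 12
ROT      → 12 12 6

[12, 12, 6]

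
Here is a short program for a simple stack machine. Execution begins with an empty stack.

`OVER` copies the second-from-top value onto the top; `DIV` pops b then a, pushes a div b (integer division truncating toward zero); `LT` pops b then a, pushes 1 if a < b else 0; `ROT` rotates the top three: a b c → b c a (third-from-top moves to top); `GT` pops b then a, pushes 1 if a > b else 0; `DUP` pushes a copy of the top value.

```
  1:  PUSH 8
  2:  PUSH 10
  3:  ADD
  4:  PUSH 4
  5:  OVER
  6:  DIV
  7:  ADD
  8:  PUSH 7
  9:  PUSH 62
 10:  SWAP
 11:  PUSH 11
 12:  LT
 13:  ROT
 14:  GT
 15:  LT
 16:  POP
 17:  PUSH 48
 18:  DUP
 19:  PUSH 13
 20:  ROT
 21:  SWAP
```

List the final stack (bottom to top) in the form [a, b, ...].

[48, 48, 13]

PUSH 8  -> 8
PUSH 10 -> 8 10
ADD     -> 18
PUSH 4  -> 18 4
OVER    -> 18 4 18
DIV     -> 18 0
ADD     -> 18
PUSH 7  -> 18 7
PUSH 62 -> 18 7 62
SWAP    -> 18 62 7
PUSH 11 -> 18 62 7 11
LT      -> 18 62 1
ROT     -> 62 1 18
GT      -> 62 0
LT      -> 0
POP     -> (empty)
PUSH 48 -> 48
DUP     -> 48 48
PUSH 13 -> 48 48 13
ROT     -> 48 13 48
SWAP    -> 48 48 13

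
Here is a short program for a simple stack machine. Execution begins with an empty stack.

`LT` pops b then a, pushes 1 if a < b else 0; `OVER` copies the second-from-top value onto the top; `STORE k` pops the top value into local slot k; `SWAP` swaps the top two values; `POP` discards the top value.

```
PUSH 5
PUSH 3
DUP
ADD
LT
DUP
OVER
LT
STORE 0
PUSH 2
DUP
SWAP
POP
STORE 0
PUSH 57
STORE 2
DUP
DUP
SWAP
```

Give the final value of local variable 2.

57

PUSH 5  : 5
PUSH 3  : 5 3
DUP     : 5 3 3
ADD     : 5 6
LT      : 1
DUP     : 1 1
OVER    : 1 1 1
LT      : 1 0
STORE 0 : 1
PUSH 2  : 1 2
DUP     : 1 2 2
SWAP    : 1 2 2
POP     : 1 2
STORE 0 : 1
PUSH 57 : 1 57
STORE 2 : 1
DUP     : 1 1
DUP     : 1 1 1
SWAP    : 1 1 1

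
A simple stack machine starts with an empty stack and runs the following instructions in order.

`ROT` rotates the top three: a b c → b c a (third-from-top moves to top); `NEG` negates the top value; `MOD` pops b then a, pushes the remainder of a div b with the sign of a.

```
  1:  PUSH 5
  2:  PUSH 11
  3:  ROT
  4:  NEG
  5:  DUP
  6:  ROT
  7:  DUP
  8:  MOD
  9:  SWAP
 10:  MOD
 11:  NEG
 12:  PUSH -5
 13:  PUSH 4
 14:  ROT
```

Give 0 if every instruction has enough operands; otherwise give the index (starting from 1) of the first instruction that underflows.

3

PUSH 5  → [5]
PUSH 11 → [5, 11]
ROT  — needs 3 operands, stack has 2 → underflow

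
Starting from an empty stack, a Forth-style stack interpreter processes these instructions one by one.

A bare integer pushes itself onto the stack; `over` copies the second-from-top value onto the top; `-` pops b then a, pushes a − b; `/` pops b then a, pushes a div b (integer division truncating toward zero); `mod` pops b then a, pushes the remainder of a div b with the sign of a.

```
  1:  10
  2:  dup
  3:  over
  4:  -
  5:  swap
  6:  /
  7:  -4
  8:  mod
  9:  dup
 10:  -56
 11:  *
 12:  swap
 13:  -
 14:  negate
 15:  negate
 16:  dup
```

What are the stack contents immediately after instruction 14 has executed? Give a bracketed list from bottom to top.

10      [10]
dup     [10, 10]
over    [10, 10, 10]
-       [10, 0]
swap    [0, 10]
/       [0]
-4      [0, -4]
mod     [0]
dup     [0, 0]
-56     [0, 0, -56]
*       [0, 0]
swap    [0, 0]
-       [0]
negate  [0]

[0]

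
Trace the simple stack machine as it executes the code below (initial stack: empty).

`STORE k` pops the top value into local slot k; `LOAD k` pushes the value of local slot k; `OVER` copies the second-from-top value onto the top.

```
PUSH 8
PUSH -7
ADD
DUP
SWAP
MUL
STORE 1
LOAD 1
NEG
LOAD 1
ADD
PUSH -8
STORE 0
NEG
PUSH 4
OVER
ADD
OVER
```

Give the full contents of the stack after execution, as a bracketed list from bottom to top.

[0, 4, 0]

PUSH 8  -> [8]
PUSH -7 -> [8, -7]
ADD     -> [1]
DUP     -> [1, 1]
SWAP    -> [1, 1]
MUL     -> [1]
STORE 1 -> []
LOAD 1  -> [1]
NEG     -> [-1]
LOAD 1  -> [-1, 1]
ADD     -> [0]
PUSH -8 -> [0, -8]
STORE 0 -> [0]
NEG     -> [0]
PUSH 4  -> [0, 4]
OVER    -> [0, 4, 0]
ADD     -> [0, 4]
OVER    -> [0, 4, 0]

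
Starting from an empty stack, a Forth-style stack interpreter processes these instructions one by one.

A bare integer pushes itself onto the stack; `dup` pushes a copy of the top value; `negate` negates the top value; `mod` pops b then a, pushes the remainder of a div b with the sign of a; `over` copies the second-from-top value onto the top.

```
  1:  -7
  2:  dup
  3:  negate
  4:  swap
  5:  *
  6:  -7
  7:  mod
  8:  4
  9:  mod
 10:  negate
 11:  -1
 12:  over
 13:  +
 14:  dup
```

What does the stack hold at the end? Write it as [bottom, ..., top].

[0, -1, -1]

-7     : -7
dup    : -7 -7
negate : -7 7
swap   : 7 -7
*      : -49
-7     : -49 -7
mod    : 0
4      : 0 4
mod    : 0
negate : 0
-1     : 0 -1
over   : 0 -1 0
+      : 0 -1
dup    : 0 -1 -1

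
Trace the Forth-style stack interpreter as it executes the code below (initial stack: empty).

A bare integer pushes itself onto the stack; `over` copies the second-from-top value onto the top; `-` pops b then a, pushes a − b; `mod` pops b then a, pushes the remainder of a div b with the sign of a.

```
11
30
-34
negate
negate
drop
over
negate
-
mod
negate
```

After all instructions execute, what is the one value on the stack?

11     : [11]
30     : [11, 30]
-34    : [11, 30, -34]
negate : [11, 30, 34]
negate : [11, 30, -34]
drop   : [11, 30]
over   : [11, 30, 11]
negate : [11, 30, -11]
-      : [11, 41]
mod    : [11]
negate : [-11]

-11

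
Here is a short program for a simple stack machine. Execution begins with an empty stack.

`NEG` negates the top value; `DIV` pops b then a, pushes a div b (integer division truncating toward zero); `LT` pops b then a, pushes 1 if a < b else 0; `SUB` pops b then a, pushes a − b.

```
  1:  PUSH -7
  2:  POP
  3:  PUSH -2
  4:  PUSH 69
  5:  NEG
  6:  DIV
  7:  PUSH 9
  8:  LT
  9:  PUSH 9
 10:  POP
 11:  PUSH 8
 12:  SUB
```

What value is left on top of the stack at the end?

PUSH -7 -> [-7]
POP     -> []
PUSH -2 -> [-2]
PUSH 69 -> [-2, 69]
NEG     -> [-2, -69]
DIV     -> [0]
PUSH 9  -> [0, 9]
LT      -> [1]
PUSH 9  -> [1, 9]
POP     -> [1]
PUSH 8  -> [1, 8]
SUB     -> [-7]

-7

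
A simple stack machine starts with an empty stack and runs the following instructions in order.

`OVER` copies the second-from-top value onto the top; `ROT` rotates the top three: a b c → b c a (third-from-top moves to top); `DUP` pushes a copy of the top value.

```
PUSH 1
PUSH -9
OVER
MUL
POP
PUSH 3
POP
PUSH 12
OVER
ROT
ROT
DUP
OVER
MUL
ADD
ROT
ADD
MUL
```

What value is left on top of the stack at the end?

157

PUSH 1  → [1]
PUSH -9 → [1, -9]
OVER    → [1, -9, 1]
MUL     → [1, -9]
POP     → [1]
PUSH 3  → [1, 3]
POP     → [1]
PUSH 12 → [1, 12]
OVER    → [1, 12, 1]
ROT     → [12, 1, 1]
ROT     → [1, 1, 12]
DUP     → [1, 1, 12, 12]
OVER    → [1, 1, 12, 12, 12]
MUL     → [1, 1, 12, 144]
ADD     → [1, 1, 156]
ROT     → [1, 156, 1]
ADD     → [1, 157]
MUL     → [157]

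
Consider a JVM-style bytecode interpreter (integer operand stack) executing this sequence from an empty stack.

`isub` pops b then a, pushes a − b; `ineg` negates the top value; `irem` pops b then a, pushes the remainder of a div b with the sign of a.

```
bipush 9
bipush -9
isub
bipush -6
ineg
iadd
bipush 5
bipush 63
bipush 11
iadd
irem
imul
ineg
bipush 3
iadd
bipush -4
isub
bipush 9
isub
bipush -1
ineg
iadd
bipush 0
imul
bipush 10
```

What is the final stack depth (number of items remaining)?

bipush 9  → 9
bipush -9 → 9 -9
isub      → 18
bipush -6 → 18 -6
ineg      → 18 6
iadd      → 24
bipush 5  → 24 5
bipush 63 → 24 5 63
bipush 11 → 24 5 63 11
iadd      → 24 5 74
irem      → 24 5
imul      → 120
ineg      → -120
bipush 3  → -120 3
iadd      → -117
bipush -4 → -117 -4
isub      → -113
bipush 9  → -113 9
isub      → -122
bipush -1 → -122 -1
ineg      → -122 1
iadd      → -121
bipush 0  → -121 0
imul      → 0
bipush 10 → 0 10

2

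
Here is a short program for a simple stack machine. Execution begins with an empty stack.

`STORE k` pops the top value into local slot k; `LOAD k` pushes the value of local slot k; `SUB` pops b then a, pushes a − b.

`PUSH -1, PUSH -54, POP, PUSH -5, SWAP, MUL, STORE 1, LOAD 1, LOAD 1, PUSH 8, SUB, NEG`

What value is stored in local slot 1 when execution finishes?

PUSH -1   [-1]
PUSH -54  [-1, -54]
POP       [-1]
PUSH -5   [-1, -5]
SWAP      [-5, -1]
MUL       [5]
STORE 1   []
LOAD 1    [5]
LOAD 1    [5, 5]
PUSH 8    [5, 5, 8]
SUB       [5, -3]
NEG       [5, 3]

5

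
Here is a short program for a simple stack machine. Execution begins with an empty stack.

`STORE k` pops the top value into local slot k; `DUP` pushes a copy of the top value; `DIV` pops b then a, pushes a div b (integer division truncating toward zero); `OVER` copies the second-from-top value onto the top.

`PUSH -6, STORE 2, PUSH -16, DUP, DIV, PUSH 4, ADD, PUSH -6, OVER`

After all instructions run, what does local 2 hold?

-6

PUSH -6   [-6]
STORE 2   []
PUSH -16  [-16]
DUP       [-16, -16]
DIV       [1]
PUSH 4    [1, 4]
ADD       [5]
PUSH -6   [5, -6]
OVER      [5, -6, 5]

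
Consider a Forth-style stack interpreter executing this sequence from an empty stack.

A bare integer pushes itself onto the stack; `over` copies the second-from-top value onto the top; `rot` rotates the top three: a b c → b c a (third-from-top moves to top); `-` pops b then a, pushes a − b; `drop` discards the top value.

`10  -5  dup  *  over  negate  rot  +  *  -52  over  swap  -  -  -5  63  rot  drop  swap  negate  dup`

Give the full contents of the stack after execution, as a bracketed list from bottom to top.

10     → 10
-5     → 10 -5
dup    → 10 -5 -5
*      → 10 25
over   → 10 25 10
negate → 10 25 -10
rot    → 25 -10 10
+      → 25 0
*      → 0
-52    → 0 -52
over   → 0 -52 0
swap   → 0 0 -52
-      → 0 52
-      → -52
-5     → -52 -5
63     → -52 -5 63
rot    → -5 63 -52
drop   → -5 63
swap   → 63 -5
negate → 63 5
dup    → 63 5 5

[63, 5, 5]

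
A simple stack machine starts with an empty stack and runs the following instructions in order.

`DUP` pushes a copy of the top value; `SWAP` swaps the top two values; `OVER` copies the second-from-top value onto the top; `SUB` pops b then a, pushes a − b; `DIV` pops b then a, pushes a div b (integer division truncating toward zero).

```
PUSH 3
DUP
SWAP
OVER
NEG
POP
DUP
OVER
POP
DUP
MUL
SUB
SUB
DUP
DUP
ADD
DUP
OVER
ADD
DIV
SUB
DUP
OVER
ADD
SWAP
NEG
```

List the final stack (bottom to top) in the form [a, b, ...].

[18, -9]

PUSH 3 → 3
DUP    → 3 3
SWAP   → 3 3
OVER   → 3 3 3
NEG    → 3 3 -3
POP    → 3 3
DUP    → 3 3 3
OVER   → 3 3 3 3
POP    → 3 3 3
DUP    → 3 3 3 3
MUL    → 3 3 9
SUB    → 3 -6
SUB    → 9
DUP    → 9 9
DUP    → 9 9 9
ADD    → 9 18
DUP    → 9 18 18
OVER   → 9 18 18 18
ADD    → 9 18 36
DIV    → 9 0
SUB    → 9
DUP    → 9 9
OVER   → 9 9 9
ADD    → 9 18
SWAP   → 18 9
NEG    → 18 -9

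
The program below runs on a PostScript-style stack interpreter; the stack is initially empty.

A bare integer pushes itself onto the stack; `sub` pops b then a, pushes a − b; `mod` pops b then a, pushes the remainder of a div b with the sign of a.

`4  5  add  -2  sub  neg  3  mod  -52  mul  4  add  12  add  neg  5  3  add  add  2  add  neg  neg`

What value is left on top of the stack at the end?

4   : 4
5   : 4 5
add : 9
-2  : 9 -2
sub : 11
neg : -11
3   : -11 3
mod : -2
-52 : -2 -52
mul : 104
4   : 104 4
add : 108
12  : 108 12
add : 120
neg : -120
5   : -120 5
3   : -120 5 3
add : -120 8
add : -112
2   : -112 2
add : -110
neg : 110
neg : -110

-110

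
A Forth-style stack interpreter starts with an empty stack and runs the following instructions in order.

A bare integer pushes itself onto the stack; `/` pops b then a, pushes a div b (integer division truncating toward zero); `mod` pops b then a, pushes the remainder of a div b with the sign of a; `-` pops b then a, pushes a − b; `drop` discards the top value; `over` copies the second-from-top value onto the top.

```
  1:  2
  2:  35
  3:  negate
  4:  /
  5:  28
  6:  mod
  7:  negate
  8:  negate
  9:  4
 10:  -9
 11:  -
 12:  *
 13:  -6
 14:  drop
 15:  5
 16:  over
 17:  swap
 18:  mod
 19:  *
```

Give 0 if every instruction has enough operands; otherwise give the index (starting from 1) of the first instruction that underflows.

2      : [2]
35     : [2, 35]
negate : [2, -35]
/      : [0]
28     : [0, 28]
mod    : [0]
negate : [0]
negate : [0]
4      : [0, 4]
-9     : [0, 4, -9]
-      : [0, 13]
*      : [0]
-6     : [0, -6]
drop   : [0]
5      : [0, 5]
over   : [0, 5, 0]
swap   : [0, 0, 5]
mod    : [0, 0]
*      : [0]

0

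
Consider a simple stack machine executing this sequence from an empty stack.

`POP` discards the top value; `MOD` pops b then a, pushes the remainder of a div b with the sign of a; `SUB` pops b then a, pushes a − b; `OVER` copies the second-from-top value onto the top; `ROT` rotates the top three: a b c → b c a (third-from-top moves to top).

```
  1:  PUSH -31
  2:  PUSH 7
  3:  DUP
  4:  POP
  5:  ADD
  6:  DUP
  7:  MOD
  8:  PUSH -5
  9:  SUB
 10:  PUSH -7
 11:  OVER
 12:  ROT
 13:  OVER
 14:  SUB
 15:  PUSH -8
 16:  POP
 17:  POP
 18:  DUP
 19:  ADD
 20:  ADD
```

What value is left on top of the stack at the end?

3

PUSH -31 → [-31]
PUSH 7   → [-31, 7]
DUP      → [-31, 7, 7]
POP      → [-31, 7]
ADD      → [-24]
DUP      → [-24, -24]
MOD      → [0]
PUSH -5  → [0, -5]
SUB      → [5]
PUSH -7  → [5, -7]
OVER     → [5, -7, 5]
ROT      → [-7, 5, 5]
OVER     → [-7, 5, 5, 5]
SUB      → [-7, 5, 0]
PUSH -8  → [-7, 5, 0, -8]
POP      → [-7, 5, 0]
POP      → [-7, 5]
DUP      → [-7, 5, 5]
ADD      → [-7, 10]
ADD      → [3]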